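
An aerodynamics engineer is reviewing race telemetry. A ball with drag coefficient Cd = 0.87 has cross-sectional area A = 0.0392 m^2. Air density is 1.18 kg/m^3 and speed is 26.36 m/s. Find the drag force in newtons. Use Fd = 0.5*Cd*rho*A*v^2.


Fd = 0.5 * Cd * rho * A * v^2
Fd = 0.5 * 0.87 * 1.18 * 0.0392 * 26.36^2
v^2 = 694.8496
Fd = 0.5 * 0.87 * 1.18 * 0.0392 * 694.8496 = 13.9813 N

13.9813 N


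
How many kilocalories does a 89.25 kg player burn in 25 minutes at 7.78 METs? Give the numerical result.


kcal = MET * mass * time_hr
Convert time: 25 min = 0.4167 hr
kcal = 7.78 * 89.25 * 0.4167
kcal = 289.3188 kcal

289.3188 kcal


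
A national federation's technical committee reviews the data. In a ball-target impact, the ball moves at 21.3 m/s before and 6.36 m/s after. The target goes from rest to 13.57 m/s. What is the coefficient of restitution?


e = (v2_after - v1_after) / (v1_before - v2_before)
Numerator = 13.57 - 6.36 = 7.21
Denominator = 21.3 - 0 = 21.3
e = 7.21 / 21.3 = 0.3385

0.3385


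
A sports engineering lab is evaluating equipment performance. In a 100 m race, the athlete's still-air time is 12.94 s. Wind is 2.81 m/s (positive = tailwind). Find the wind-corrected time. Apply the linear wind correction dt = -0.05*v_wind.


dt = -0.05 * v_wind = -0.05 * 2.81 = -0.1405 s
t_corrected = t_still + dt = 12.94 + (-0.1405)
t_corrected = 12.7995 s

12.7995 s


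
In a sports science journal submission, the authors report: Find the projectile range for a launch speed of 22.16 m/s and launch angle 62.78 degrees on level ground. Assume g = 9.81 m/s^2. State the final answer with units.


R = v^2 * sin(2*theta) / g
Convert angle to radians: theta = 62.78 deg = 1.0957 rad
sin(2*theta) = sin(2.1914) = 0.8135
R = 22.16^2 * 0.8135 / 9.81
R = 491.0656 * 0.8135 / 9.81 = 40.7223 m

40.7223 m


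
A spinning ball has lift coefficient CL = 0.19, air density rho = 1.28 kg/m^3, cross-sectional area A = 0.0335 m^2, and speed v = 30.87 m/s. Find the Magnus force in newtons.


FM = 0.5 * CL * rho * A * v^2
FM = 0.5 * 0.19 * 1.28 * 0.0335 * 30.87^2
v^2 = 952.9569
FM = 0.5 * 0.19 * 1.28 * 0.0335 * 952.9569 = 3.882 N

3.882 N


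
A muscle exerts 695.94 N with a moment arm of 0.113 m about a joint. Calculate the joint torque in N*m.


tau = F * d
tau = 695.94 * 0.113
tau = 78.6412 N*m

78.6412 N*m


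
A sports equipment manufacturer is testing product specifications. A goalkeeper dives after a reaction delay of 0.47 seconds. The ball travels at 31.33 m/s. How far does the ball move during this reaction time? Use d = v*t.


d = v * t
d = 31.33 * 0.47
d = 14.7251 m

14.7251 m


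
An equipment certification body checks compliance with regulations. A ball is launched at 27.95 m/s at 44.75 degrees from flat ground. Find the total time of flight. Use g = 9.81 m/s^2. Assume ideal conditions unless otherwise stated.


T = 2*v*sin(theta)/g
sin(theta) = sin(44.75 deg) = 0.704
T = 2*27.95*0.704 / 9.81
T = 39.3544 / 9.81 = 4.0117 s

4.0117 s


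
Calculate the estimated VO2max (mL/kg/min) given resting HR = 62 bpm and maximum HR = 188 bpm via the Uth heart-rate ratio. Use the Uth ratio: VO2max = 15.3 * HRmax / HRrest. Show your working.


VO2max = 15.3 * HRmax / HRrest
VO2max = 15.3 * 188 / 62
VO2max = 2876.4 / 62 = 46.3935 mL/kg/min

46.3935 mL/kg/min


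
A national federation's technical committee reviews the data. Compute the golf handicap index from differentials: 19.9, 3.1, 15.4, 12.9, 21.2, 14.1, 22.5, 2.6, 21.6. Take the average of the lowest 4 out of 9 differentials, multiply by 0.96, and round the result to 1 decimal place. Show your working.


All differentials: 19.9, 3.1, 15.4, 12.9, 21.2, 14.1, 22.5, 2.6, 21.6
Sorted: 2.6, 3.1, 12.9, 14.1, 15.4, 19.9, 21.2, 21.6, 22.5
Best 4: 2.6, 3.1, 12.9, 14.1
Average of best = 32.7 / 4 = 8.175
Raw index = 8.175 * 0.96 = 7.848
Handicap index = round(7.848, 1) = 7.8

7.8


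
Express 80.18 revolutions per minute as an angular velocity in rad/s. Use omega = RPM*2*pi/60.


omega = RPM * 2 * pi / 60
omega = 80.18 * 2 * 3.14159 / 60
omega = 503.7858 / 60 = 8.3964 rad/s

8.3964 rad/s


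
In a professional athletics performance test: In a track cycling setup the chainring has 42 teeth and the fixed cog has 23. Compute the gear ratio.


GR = front_teeth / rear_teeth
GR = 42 / 23
GR = 1.8261

1.8261


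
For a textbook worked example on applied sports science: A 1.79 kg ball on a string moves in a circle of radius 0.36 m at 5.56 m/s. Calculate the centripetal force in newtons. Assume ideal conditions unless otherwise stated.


Fc = m * v^2 / r
v^2 = 5.56^2 = 30.9136
Fc = 1.79 * 30.9136 / 0.36
Fc = 55.3353 / 0.36 = 153.7093 N

153.7093 N


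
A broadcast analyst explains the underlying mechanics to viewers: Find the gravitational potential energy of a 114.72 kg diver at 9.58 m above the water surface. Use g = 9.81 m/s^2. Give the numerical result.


PE = m * g * h
PE = 114.72 * 9.81 * 9.58
PE = 1125.4032 * 9.58 = 10781.3627 J

10781.3627 J


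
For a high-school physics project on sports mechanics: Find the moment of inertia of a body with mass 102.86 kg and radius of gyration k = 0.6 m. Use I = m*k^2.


I = m * k^2
I = 102.86 * 0.6^2
I = 102.86 * 0.36 = 37.0296 kg*m^2

37.0296 kg*m^2


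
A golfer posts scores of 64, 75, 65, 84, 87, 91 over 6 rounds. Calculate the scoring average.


Average = sum / n
Sum = 466
Average = 466 / 6 = 77.6667

77.6667


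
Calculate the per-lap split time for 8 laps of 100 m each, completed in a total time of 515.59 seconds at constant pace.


Split time = total_time / n_laps = 515.59 / 8
Split time = 64.4488 s per lap

64.4488 s


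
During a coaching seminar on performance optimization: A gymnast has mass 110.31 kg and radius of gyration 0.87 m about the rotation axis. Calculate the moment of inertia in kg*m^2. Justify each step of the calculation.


I = m * k^2
I = 110.31 * 0.87^2
I = 110.31 * 0.7569 = 83.4936 kg*m^2

83.4936 kg*m^2


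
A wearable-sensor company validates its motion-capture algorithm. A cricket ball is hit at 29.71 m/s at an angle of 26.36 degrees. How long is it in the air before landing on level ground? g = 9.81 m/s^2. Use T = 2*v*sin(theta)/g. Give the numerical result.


T = 2*v*sin(theta)/g
sin(theta) = sin(26.36 deg) = 0.444
T = 2*29.71*0.444 / 9.81
T = 26.3831 / 9.81 = 2.6894 s

2.6894 s


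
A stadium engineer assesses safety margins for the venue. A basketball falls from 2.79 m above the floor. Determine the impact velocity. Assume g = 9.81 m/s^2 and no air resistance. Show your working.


v = sqrt(2 * g * h)
v = sqrt(2 * 9.81 * 2.79)
v = sqrt(54.7398) = 7.3986 m/s

7.3986 m/s


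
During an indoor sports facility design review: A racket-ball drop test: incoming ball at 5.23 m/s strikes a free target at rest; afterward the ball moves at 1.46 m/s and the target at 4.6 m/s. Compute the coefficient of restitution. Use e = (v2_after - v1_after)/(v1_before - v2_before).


e = (v2_after - v1_after) / (v1_before - v2_before)
Numerator = 4.6 - 1.46 = 3.14
Denominator = 5.23 - 0 = 5.23
e = 3.14 / 5.23 = 0.6004

0.6004


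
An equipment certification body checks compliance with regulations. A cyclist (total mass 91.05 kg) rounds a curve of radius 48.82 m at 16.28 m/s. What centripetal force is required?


Fc = m * v^2 / r
v^2 = 16.28^2 = 265.0384
Fc = 91.05 * 265.0384 / 48.82
Fc = 24131.7463 / 48.82 = 494.3004 N

494.3004 N


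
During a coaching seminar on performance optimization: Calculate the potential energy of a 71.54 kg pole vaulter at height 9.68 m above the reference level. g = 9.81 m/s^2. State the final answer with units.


PE = m * g * h
PE = 71.54 * 9.81 * 9.68
PE = 701.8074 * 9.68 = 6793.4956 J

6793.4956 J


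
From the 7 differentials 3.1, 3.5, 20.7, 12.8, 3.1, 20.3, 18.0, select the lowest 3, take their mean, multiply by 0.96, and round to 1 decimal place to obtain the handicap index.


All differentials: 3.1, 3.5, 20.7, 12.8, 3.1, 20.3, 18.0
Sorted: 3.1, 3.1, 3.5, 12.8, 18.0, 20.3, 20.7
Best 3: 3.1, 3.1, 3.5
Average of best = 9.7 / 3 = 3.2333
Raw index = 3.2333 * 0.96 = 3.104
Handicap index = round(3.104, 1) = 3.1

3.1


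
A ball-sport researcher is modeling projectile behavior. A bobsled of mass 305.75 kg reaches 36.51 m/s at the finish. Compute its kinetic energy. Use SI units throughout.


KE = 0.5 * m * v^2
KE = 0.5 * 305.75 * 36.51^2
KE = 0.5 * 305.75 * 1332.9801 = 203779.3328 J

203779.3328 J


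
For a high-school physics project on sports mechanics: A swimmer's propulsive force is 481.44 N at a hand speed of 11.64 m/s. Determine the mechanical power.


P = F * v
P = 481.44 * 11.64
P = 5603.9616 W

5603.9616 W


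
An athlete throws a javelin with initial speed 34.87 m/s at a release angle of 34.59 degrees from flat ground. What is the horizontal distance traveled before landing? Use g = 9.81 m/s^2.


R = v^2 * sin(2*theta) / g
Convert angle to radians: theta = 34.59 deg = 0.6037 rad
sin(2*theta) = sin(1.2074) = 0.9347
R = 34.87^2 * 0.9347 / 9.81
R = 1215.9169 * 0.9347 / 9.81 = 115.8532 m

115.8532 m


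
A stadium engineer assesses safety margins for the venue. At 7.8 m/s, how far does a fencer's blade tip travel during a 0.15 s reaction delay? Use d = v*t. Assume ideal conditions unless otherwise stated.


d = v * t
d = 7.8 * 0.15
d = 1.17 m

1.17 m


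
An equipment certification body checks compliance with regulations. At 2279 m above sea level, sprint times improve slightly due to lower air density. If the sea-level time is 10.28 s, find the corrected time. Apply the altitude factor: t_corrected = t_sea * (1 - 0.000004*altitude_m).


Correction factor = 1 - 0.000004 * 2279 = 0.990884
t_corrected = t_sea * factor = 10.28 * 0.990884
t_corrected = 10.1863 s

10.1863 s


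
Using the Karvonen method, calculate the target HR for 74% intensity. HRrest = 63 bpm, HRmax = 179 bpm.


Target = HRrest + pct*(HRmax - HRrest)
Heart rate reserve = HRmax - HRrest = 179 - 63 = 116 bpm
Fraction = 74% = 0.74
Target = 63 + 0.74 * 116
Target = 63 + 85.84 = 148.84 bpm

148.84 bpm


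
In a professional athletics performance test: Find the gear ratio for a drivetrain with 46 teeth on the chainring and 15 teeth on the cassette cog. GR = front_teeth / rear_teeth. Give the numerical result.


GR = front_teeth / rear_teeth
GR = 46 / 15
GR = 3.0667

3.0667


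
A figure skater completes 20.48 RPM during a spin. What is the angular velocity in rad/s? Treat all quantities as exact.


omega = RPM * 2 * pi / 60
omega = 20.48 * 2 * 3.14159 / 60
omega = 128.6796 / 60 = 2.1447 rad/s

2.1447 rad/s


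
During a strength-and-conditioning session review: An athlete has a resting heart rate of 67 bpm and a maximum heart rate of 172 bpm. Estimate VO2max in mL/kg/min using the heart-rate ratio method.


VO2max = 15.3 * HRmax / HRrest
VO2max = 15.3 * 172 / 67
VO2max = 2631.6 / 67 = 39.2776 mL/kg/min

39.2776 mL/kg/min


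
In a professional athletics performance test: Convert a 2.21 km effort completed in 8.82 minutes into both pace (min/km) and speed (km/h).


Pace = time / distance = 8.82 min / 2.21 km = 3.991 min/km
Speed = distance / time_in_hours = 2.21 / 0.147 hr
Speed = 15.034 km/h

3.991 min/km, 15.034 km/h


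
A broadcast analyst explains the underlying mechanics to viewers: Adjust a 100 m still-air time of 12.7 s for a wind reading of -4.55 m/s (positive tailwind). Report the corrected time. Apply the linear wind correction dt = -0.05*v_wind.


dt = -0.05 * v_wind = -0.05 * -4.55 = 0.2275 s
t_corrected = t_still + dt = 12.7 + (0.2275)
t_corrected = 12.9275 s

12.9275 s


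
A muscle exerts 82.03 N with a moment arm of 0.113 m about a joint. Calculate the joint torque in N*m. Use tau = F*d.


tau = F * d
tau = 82.03 * 0.113
tau = 9.2694 N*m

9.2694 N*m


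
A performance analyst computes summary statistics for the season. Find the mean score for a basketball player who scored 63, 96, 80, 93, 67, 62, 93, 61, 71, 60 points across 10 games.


Average = sum / n
Sum = 746
Average = 746 / 10 = 74.6

74.6


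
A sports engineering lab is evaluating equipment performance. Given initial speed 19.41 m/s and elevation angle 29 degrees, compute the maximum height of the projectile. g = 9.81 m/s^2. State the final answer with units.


H = (v*sin(theta))^2 / (2*g)
vy = v*sin(theta) = 19.41 * sin(29 deg) = 9.4102 m/s
H = vy^2 / (2*g) = 88.551 / (2*9.81)
H = 88.551 / 19.62 = 4.5133 m

4.5133 m


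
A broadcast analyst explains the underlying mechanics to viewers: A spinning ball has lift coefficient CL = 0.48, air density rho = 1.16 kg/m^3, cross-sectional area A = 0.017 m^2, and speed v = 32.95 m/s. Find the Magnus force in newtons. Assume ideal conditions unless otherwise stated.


FM = 0.5 * CL * rho * A * v^2
FM = 0.5 * 0.48 * 1.16 * 0.017 * 32.95^2
v^2 = 1085.7025
FM = 0.5 * 0.48 * 1.16 * 0.017 * 1085.7025 = 5.1384 N

5.1384 N


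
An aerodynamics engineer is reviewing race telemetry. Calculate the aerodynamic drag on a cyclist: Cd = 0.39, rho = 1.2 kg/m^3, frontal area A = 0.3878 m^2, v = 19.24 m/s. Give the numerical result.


Fd = 0.5 * Cd * rho * A * v^2
Fd = 0.5 * 0.39 * 1.2 * 0.3878 * 19.24^2
v^2 = 370.1776
Fd = 0.5 * 0.39 * 1.2 * 0.3878 * 370.1776 = 33.5918 N

33.5918 N


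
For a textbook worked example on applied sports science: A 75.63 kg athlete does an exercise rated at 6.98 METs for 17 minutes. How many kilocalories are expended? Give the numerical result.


kcal = MET * mass * time_hr
Convert time: 17 min = 0.2833 hr
kcal = 6.98 * 75.63 * 0.2833
kcal = 149.5709 kcal

149.5709 kcal


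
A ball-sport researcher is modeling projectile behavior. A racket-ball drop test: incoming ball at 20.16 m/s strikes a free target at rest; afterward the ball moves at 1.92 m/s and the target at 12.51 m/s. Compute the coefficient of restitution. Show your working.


e = (v2_after - v1_after) / (v1_before - v2_before)
Numerator = 12.51 - 1.92 = 10.59
Denominator = 20.16 - 0 = 20.16
e = 10.59 / 20.16 = 0.5253

0.5253


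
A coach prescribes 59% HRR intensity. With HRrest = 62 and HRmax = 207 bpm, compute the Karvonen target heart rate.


Target = HRrest + pct*(HRmax - HRrest)
Heart rate reserve = HRmax - HRrest = 207 - 62 = 145 bpm
Fraction = 59% = 0.59
Target = 62 + 0.59 * 145
Target = 62 + 85.55 = 147.55 bpm

147.55 bpm


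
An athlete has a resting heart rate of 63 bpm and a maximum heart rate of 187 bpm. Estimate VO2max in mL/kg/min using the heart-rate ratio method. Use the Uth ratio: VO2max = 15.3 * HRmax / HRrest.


VO2max = 15.3 * HRmax / HRrest
VO2max = 15.3 * 187 / 63
VO2max = 2861.1 / 63 = 45.4143 mL/kg/min

45.4143 mL/kg/min


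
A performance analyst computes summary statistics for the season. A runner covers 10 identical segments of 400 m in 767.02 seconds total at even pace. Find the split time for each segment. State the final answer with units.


Split time = total_time / n_laps = 767.02 / 10
Split time = 76.702 s per lap

76.702 s


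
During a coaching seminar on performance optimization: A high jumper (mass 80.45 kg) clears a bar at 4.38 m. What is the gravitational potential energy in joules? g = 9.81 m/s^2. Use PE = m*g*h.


PE = m * g * h
PE = 80.45 * 9.81 * 4.38
PE = 789.2145 * 4.38 = 3456.7595 J

3456.7595 J


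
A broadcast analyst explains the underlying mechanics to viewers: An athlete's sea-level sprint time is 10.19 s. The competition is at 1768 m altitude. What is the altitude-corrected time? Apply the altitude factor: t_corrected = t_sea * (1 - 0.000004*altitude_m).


Correction factor = 1 - 0.000004 * 1768 = 0.992928
t_corrected = t_sea * factor = 10.19 * 0.992928
t_corrected = 10.1179 s

10.1179 s


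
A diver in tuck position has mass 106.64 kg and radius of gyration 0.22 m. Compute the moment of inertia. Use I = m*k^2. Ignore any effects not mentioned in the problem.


I = m * k^2
I = 106.64 * 0.22^2
I = 106.64 * 0.0484 = 5.1614 kg*m^2

5.1614 kg*m^2


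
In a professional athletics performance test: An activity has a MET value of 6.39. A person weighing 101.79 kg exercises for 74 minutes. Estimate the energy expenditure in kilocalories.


kcal = MET * mass * time_hr
Convert time: 74 min = 1.2333 hr
kcal = 6.39 * 101.79 * 1.2333
kcal = 802.207 kcal

802.207 kcal


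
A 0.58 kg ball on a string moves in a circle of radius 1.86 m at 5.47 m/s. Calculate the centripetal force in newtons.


Fc = m * v^2 / r
v^2 = 5.47^2 = 29.9209
Fc = 0.58 * 29.9209 / 1.86
Fc = 17.3541 / 1.86 = 9.3302 N

9.3302 N


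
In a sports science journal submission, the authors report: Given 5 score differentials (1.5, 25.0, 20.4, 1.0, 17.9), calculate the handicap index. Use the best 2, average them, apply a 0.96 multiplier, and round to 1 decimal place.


All differentials: 1.5, 25.0, 20.4, 1.0, 17.9
Sorted: 1.0, 1.5, 17.9, 20.4, 25.0
Best 2: 1.0, 1.5
Average of best = 2.5 / 2 = 1.25
Raw index = 1.25 * 0.96 = 1.2
Handicap index = round(1.2, 1) = 1.2

1.2


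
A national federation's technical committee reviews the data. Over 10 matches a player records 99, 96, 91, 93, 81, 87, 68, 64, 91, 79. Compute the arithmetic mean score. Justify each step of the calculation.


Average = sum / n
Sum = 849
Average = 849 / 10 = 84.9

84.9


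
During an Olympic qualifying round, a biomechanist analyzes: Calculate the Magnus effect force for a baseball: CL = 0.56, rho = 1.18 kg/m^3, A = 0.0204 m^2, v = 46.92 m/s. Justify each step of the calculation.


FM = 0.5 * CL * rho * A * v^2
FM = 0.5 * 0.56 * 1.18 * 0.0204 * 46.92^2
v^2 = 2201.4864
FM = 0.5 * 0.56 * 1.18 * 0.0204 * 2201.4864 = 14.8384 N

14.8384 N


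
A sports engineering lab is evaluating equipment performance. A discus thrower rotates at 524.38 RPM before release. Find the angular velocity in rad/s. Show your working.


omega = RPM * 2 * pi / 60
omega = 524.38 * 2 * 3.14159 / 60
omega = 3294.7767 / 60 = 54.9129 rad/s

54.9129 rad/s


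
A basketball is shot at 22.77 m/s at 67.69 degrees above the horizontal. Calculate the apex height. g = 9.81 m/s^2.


H = (v*sin(theta))^2 / (2*g)
vy = v*sin(theta) = 22.77 * sin(67.69 deg) = 21.0655 m/s
H = vy^2 / (2*g) = 443.756 / (2*9.81)
H = 443.756 / 19.62 = 22.6175 m

22.6175 m


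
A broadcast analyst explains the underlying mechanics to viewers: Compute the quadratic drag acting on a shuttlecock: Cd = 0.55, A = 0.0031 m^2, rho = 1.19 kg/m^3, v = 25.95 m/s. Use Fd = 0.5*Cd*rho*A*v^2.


Fd = 0.5 * Cd * rho * A * v^2
Fd = 0.5 * 0.55 * 1.19 * 0.0031 * 25.95^2
v^2 = 673.4025
Fd = 0.5 * 0.55 * 1.19 * 0.0031 * 673.4025 = 0.6832 N

0.6832 N


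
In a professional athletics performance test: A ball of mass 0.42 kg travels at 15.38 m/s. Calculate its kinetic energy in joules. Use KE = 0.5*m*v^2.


KE = 0.5 * m * v^2
KE = 0.5 * 0.42 * 15.38^2
KE = 0.5 * 0.42 * 236.5444 = 49.6743 J

49.6743 J


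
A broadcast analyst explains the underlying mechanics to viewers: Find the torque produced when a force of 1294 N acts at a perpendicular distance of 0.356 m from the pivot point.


tau = F * d
tau = 1294 * 0.356
tau = 460.664 N*m

460.664 N*m


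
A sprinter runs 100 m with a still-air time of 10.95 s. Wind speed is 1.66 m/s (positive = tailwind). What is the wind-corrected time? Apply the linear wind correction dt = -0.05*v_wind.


dt = -0.05 * v_wind = -0.05 * 1.66 = -0.083 s
t_corrected = t_still + dt = 10.95 + (-0.083)
t_corrected = 10.867 s

10.867 s


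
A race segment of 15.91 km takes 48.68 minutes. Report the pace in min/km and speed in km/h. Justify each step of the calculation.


Pace = time / distance = 48.68 min / 15.91 km = 3.0597 min/km
Speed = distance / time_in_hours = 15.91 / 0.8113 hr
Speed = 19.6097 km/h

3.0597 min/km, 19.6097 km/h


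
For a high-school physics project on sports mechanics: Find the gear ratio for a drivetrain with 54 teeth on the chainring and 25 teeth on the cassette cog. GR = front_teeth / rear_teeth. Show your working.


GR = front_teeth / rear_teeth
GR = 54 / 25
GR = 2.16

2.16


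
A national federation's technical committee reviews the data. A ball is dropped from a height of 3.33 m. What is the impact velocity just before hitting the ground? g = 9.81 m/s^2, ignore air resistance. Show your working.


v = sqrt(2 * g * h)
v = sqrt(2 * 9.81 * 3.33)
v = sqrt(65.3346) = 8.083 m/s

8.083 m/s


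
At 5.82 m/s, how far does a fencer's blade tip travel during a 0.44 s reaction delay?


d = v * t
d = 5.82 * 0.44
d = 2.5608 m

2.5608 m


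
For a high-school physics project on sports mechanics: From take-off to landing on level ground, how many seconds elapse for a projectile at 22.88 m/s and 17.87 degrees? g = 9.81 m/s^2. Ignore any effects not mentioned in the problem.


T = 2*v*sin(theta)/g
sin(theta) = sin(17.87 deg) = 0.3069
T = 2*22.88*0.3069 / 9.81
T = 14.0418 / 9.81 = 1.4314 s

1.4314 s


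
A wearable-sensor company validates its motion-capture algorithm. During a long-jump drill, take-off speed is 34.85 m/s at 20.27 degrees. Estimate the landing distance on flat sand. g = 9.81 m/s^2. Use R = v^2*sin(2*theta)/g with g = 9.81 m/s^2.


R = v^2 * sin(2*theta) / g
Convert angle to radians: theta = 20.27 deg = 0.3538 rad
sin(2*theta) = sin(0.7076) = 0.65
R = 34.85^2 * 0.65 / 9.81
R = 1214.5225 * 0.65 / 9.81 = 80.4703 m

80.4703 m


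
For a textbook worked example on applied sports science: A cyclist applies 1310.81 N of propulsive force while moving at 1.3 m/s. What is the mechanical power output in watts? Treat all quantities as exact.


P = F * v
P = 1310.81 * 1.3
P = 1704.053 W

1704.053 W


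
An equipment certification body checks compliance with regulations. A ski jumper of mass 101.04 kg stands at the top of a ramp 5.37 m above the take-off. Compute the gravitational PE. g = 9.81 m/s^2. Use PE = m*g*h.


PE = m * g * h
PE = 101.04 * 9.81 * 5.37
PE = 991.2024 * 5.37 = 5322.7569 J

5322.7569 J


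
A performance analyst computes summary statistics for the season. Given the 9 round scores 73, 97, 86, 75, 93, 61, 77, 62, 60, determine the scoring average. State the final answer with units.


Average = sum / n
Sum = 684
Average = 684 / 9 = 76

76


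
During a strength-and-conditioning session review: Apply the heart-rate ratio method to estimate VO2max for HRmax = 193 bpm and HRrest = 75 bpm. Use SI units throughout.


VO2max = 15.3 * HRmax / HRrest
VO2max = 15.3 * 193 / 75
VO2max = 2952.9 / 75 = 39.372 mL/kg/min

39.372 mL/kg/min


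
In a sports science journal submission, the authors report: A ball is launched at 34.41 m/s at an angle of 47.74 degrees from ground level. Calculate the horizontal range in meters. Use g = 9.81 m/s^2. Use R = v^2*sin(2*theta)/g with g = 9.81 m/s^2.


R = v^2 * sin(2*theta) / g
Convert angle to radians: theta = 47.74 deg = 0.8332 rad
sin(2*theta) = sin(1.6664) = 0.9954
R = 34.41^2 * 0.9954 / 9.81
R = 1184.0481 * 0.9954 / 9.81 = 120.1464 m

120.1464 m


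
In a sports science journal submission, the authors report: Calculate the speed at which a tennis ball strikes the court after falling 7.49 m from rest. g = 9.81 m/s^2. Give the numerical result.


v = sqrt(2 * g * h)
v = sqrt(2 * 9.81 * 7.49)
v = sqrt(146.9538) = 12.1225 m/s

12.1225 m/s


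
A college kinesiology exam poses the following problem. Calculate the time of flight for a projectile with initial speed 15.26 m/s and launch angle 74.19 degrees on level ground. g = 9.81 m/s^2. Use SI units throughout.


T = 2*v*sin(theta)/g
sin(theta) = sin(74.19 deg) = 0.9622
T = 2*15.26*0.9622 / 9.81
T = 29.3654 / 9.81 = 2.9934 s

2.9934 s


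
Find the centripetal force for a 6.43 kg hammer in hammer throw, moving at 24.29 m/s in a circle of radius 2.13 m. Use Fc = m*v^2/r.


Fc = m * v^2 / r
v^2 = 24.29^2 = 590.0041
Fc = 6.43 * 590.0041 / 2.13
Fc = 3793.7264 / 2.13 = 1781.0922 N

1781.0922 N


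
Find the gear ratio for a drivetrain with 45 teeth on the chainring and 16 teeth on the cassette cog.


GR = front_teeth / rear_teeth
GR = 45 / 16
GR = 2.8125

2.8125


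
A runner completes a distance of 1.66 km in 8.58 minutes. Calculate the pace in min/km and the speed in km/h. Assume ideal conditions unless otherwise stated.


Pace = time / distance = 8.58 min / 1.66 km = 5.1687 min/km
Speed = distance / time_in_hours = 1.66 / 0.143 hr
Speed = 11.6084 km/h

5.1687 min/km, 11.6084 km/h


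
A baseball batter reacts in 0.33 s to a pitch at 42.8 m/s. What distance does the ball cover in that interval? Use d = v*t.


d = v * t
d = 42.8 * 0.33
d = 14.124 m

14.124 m


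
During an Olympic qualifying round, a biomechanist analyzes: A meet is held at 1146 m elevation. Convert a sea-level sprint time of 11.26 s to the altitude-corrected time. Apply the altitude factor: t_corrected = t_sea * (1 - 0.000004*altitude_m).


Correction factor = 1 - 0.000004 * 1146 = 0.995416
t_corrected = t_sea * factor = 11.26 * 0.995416
t_corrected = 11.2084 s

11.2084 s


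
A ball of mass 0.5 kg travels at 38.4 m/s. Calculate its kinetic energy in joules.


KE = 0.5 * m * v^2
KE = 0.5 * 0.5 * 38.4^2
KE = 0.5 * 0.5 * 1474.56 = 368.64 J

368.64 J


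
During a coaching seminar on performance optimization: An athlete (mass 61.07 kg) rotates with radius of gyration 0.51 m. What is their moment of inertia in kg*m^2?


I = m * k^2
I = 61.07 * 0.51^2
I = 61.07 * 0.2601 = 15.8843 kg*m^2

15.8843 kg*m^2


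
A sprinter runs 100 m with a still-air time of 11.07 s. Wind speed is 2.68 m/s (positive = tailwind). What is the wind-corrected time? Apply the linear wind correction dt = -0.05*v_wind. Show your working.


dt = -0.05 * v_wind = -0.05 * 2.68 = -0.134 s
t_corrected = t_still + dt = 11.07 + (-0.134)
t_corrected = 10.936 s

10.936 s


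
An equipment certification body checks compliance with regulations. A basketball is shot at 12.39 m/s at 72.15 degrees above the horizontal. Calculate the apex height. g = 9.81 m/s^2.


H = (v*sin(theta))^2 / (2*g)
vy = v*sin(theta) = 12.39 * sin(72.15 deg) = 11.7936 m/s
H = vy^2 / (2*g) = 139.0884 / (2*9.81)
H = 139.0884 / 19.62 = 7.0891 m

7.0891 m


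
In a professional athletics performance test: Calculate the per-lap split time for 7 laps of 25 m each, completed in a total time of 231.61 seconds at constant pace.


Split time = total_time / n_laps = 231.61 / 7
Split time = 33.0871 s per lap

33.0871 s


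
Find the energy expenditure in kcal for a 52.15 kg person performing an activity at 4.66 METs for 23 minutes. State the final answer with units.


kcal = MET * mass * time_hr
Convert time: 23 min = 0.3833 hr
kcal = 4.66 * 52.15 * 0.3833
kcal = 93.1573 kcal

93.1573 kcal


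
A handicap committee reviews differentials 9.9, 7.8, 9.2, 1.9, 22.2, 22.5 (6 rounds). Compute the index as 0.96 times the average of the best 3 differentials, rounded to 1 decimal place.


All differentials: 9.9, 7.8, 9.2, 1.9, 22.2, 22.5
Sorted: 1.9, 7.8, 9.2, 9.9, 22.2, 22.5
Best 3: 1.9, 7.8, 9.2
Average of best = 18.9 / 3 = 6.3
Raw index = 6.3 * 0.96 = 6.048
Handicap index = round(6.048, 1) = 6.0

6.0


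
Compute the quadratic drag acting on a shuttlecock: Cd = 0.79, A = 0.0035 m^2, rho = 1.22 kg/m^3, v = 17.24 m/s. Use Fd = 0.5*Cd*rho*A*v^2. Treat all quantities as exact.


Fd = 0.5 * Cd * rho * A * v^2
Fd = 0.5 * 0.79 * 1.22 * 0.0035 * 17.24^2
v^2 = 297.2176
Fd = 0.5 * 0.79 * 1.22 * 0.0035 * 297.2176 = 0.5013 N

0.5013 N


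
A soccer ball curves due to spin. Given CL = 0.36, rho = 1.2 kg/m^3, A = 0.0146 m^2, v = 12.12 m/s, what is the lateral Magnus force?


FM = 0.5 * CL * rho * A * v^2
FM = 0.5 * 0.36 * 1.2 * 0.0146 * 12.12^2
v^2 = 146.8944
FM = 0.5 * 0.36 * 1.2 * 0.0146 * 146.8944 = 0.4632 N

0.4632 N


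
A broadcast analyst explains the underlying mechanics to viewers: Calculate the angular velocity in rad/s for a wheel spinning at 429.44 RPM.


omega = RPM * 2 * pi / 60
omega = 429.44 * 2 * 3.14159 / 60
omega = 2698.2511 / 60 = 44.9709 rad/s

44.9709 rad/s


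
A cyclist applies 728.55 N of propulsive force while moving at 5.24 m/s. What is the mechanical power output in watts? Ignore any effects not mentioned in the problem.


P = F * v
P = 728.55 * 5.24
P = 3817.602 W

3817.602 W


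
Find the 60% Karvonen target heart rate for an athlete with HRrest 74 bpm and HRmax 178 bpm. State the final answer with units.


Target = HRrest + pct*(HRmax - HRrest)
Heart rate reserve = HRmax - HRrest = 178 - 74 = 104 bpm
Fraction = 60% = 0.6
Target = 74 + 0.6 * 104
Target = 74 + 62.4 = 136.4 bpm

136.4 bpm


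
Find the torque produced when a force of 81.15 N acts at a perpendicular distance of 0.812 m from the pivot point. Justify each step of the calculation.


tau = F * d
tau = 81.15 * 0.812
tau = 65.8938 N*m

65.8938 N*m


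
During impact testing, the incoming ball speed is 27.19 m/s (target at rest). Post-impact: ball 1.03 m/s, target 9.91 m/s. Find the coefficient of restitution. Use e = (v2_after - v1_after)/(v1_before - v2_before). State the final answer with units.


e = (v2_after - v1_after) / (v1_before - v2_before)
Numerator = 9.91 - 1.03 = 8.88
Denominator = 27.19 - 0 = 27.19
e = 8.88 / 27.19 = 0.3266

0.3266


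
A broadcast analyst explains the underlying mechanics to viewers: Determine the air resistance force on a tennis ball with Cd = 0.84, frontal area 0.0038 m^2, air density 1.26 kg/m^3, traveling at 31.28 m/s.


Fd = 0.5 * Cd * rho * A * v^2
Fd = 0.5 * 0.84 * 1.26 * 0.0038 * 31.28^2
v^2 = 978.4384
Fd = 0.5 * 0.84 * 1.26 * 0.0038 * 978.4384 = 1.9676 N

1.9676 N


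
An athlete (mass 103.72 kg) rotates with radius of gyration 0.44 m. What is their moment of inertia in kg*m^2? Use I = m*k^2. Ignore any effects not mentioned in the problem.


I = m * k^2
I = 103.72 * 0.44^2
I = 103.72 * 0.1936 = 20.0802 kg*m^2

20.0802 kg*m^2


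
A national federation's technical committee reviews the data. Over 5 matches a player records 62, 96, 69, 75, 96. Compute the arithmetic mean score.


Average = sum / n
Sum = 398
Average = 398 / 5 = 79.6

79.6


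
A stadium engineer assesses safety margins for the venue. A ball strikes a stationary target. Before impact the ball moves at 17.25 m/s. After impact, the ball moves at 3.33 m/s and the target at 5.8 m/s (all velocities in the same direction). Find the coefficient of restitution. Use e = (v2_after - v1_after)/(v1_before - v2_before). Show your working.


e = (v2_after - v1_after) / (v1_before - v2_before)
Numerator = 5.8 - 3.33 = 2.47
Denominator = 17.25 - 0 = 17.25
e = 2.47 / 17.25 = 0.1432

0.1432


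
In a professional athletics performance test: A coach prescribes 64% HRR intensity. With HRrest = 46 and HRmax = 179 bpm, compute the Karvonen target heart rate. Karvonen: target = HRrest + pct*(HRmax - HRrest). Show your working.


Target = HRrest + pct*(HRmax - HRrest)
Heart rate reserve = HRmax - HRrest = 179 - 46 = 133 bpm
Fraction = 64% = 0.64
Target = 46 + 0.64 * 133
Target = 46 + 85.12 = 131.12 bpm

131.12 bpm


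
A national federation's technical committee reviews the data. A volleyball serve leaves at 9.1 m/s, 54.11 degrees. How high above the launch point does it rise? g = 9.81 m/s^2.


H = (v*sin(theta))^2 / (2*g)
vy = v*sin(theta) = 9.1 * sin(54.11 deg) = 7.3723 m/s
H = vy^2 / (2*g) = 54.351 / (2*9.81)
H = 54.351 / 19.62 = 2.7702 m

2.7702 m


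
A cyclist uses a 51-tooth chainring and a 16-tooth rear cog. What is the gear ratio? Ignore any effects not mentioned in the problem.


GR = front_teeth / rear_teeth
GR = 51 / 16
GR = 3.1875

3.1875


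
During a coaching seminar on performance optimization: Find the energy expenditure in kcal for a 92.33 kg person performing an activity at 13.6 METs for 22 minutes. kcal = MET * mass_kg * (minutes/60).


kcal = MET * mass * time_hr
Convert time: 22 min = 0.3667 hr
kcal = 13.6 * 92.33 * 0.3667
kcal = 460.4189 kcal

460.4189 kcal


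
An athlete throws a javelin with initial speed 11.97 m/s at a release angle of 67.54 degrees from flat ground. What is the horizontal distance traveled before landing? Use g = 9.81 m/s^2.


R = v^2 * sin(2*theta) / g
Convert angle to radians: theta = 67.54 deg = 1.1788 rad
sin(2*theta) = sin(2.3576) = 0.7061
R = 11.97^2 * 0.7061 / 9.81
R = 143.2809 * 0.7061 / 9.81 = 10.3133 m

10.3133 m


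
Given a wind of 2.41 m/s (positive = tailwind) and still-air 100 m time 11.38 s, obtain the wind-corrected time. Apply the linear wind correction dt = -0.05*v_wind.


dt = -0.05 * v_wind = -0.05 * 2.41 = -0.1205 s
t_corrected = t_still + dt = 11.38 + (-0.1205)
t_corrected = 11.2595 s

11.2595 s


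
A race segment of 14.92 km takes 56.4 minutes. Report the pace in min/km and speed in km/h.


Pace = time / distance = 56.4 min / 14.92 km = 3.7802 min/km
Speed = distance / time_in_hours = 14.92 / 0.94 hr
Speed = 15.8723 km/h

3.7802 min/km, 15.8723 km/h


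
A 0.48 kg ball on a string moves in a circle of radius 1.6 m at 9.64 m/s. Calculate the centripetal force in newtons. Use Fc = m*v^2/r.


Fc = m * v^2 / r
v^2 = 9.64^2 = 92.9296
Fc = 0.48 * 92.9296 / 1.6
Fc = 44.6062 / 1.6 = 27.8789 N

27.8789 N


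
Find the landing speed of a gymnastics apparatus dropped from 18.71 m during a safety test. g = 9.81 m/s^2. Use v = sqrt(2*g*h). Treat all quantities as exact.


v = sqrt(2 * g * h)
v = sqrt(2 * 9.81 * 18.71)
v = sqrt(367.0902) = 19.1596 m/s

19.1596 m/s


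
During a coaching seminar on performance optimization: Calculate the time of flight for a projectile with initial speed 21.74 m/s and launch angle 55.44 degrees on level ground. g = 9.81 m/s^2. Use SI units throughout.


T = 2*v*sin(theta)/g
sin(theta) = sin(55.44 deg) = 0.8235
T = 2*21.74*0.8235 / 9.81
T = 35.8072 / 9.81 = 3.6501 s

3.6501 s


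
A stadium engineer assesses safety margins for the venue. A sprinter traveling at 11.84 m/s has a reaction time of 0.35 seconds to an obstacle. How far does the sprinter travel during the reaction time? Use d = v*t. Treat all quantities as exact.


d = v * t
d = 11.84 * 0.35
d = 4.144 m

4.144 m


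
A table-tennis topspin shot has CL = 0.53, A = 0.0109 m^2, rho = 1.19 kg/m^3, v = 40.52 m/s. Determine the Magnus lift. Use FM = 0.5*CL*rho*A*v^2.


FM = 0.5 * CL * rho * A * v^2
FM = 0.5 * 0.53 * 1.19 * 0.0109 * 40.52^2
v^2 = 1641.8704
FM = 0.5 * 0.53 * 1.19 * 0.0109 * 1641.8704 = 5.6436 N

5.6436 N


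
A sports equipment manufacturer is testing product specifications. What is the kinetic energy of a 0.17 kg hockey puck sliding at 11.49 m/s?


KE = 0.5 * m * v^2
KE = 0.5 * 0.17 * 11.49^2
KE = 0.5 * 0.17 * 132.0201 = 11.2217 J

11.2217 J


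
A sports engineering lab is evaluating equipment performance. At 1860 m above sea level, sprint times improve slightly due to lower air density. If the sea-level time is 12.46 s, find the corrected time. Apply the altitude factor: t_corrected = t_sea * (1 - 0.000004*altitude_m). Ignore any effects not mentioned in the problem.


Correction factor = 1 - 0.000004 * 1860 = 0.99256
t_corrected = t_sea * factor = 12.46 * 0.99256
t_corrected = 12.3673 s

12.3673 s


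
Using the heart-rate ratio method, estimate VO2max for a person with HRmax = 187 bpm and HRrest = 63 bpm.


VO2max = 15.3 * HRmax / HRrest
VO2max = 15.3 * 187 / 63
VO2max = 2861.1 / 63 = 45.4143 mL/kg/min

45.4143 mL/kg/min


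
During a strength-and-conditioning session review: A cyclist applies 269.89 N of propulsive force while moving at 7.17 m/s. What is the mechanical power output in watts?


P = F * v
P = 269.89 * 7.17
P = 1935.1113 W

1935.1113 W


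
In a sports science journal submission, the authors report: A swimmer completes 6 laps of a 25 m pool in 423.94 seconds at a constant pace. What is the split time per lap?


Split time = total_time / n_laps = 423.94 / 6
Split time = 70.6567 s per lap

70.6567 s


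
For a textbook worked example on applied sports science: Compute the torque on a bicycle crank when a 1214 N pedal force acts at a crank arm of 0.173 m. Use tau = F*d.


tau = F * d
tau = 1214 * 0.173
tau = 210.022 N*m

210.022 N*m


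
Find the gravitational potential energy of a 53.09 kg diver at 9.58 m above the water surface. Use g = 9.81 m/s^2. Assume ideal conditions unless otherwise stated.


PE = m * g * h
PE = 53.09 * 9.81 * 9.58
PE = 520.8129 * 9.58 = 4989.3876 J

4989.3876 J


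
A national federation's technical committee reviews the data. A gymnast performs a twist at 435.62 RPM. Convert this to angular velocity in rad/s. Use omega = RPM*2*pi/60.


omega = RPM * 2 * pi / 60
omega = 435.62 * 2 * 3.14159 / 60
omega = 2737.0812 / 60 = 45.618 rad/s

45.618 rad/s


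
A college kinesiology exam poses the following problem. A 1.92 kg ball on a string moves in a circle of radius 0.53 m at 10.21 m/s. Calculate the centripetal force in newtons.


Fc = m * v^2 / r
v^2 = 10.21^2 = 104.2441
Fc = 1.92 * 104.2441 / 0.53
Fc = 200.1487 / 0.53 = 377.639 N

377.639 N


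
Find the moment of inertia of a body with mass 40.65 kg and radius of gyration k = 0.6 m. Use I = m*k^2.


I = m * k^2
I = 40.65 * 0.6^2
I = 40.65 * 0.36 = 14.634 kg*m^2

14.634 kg*m^2


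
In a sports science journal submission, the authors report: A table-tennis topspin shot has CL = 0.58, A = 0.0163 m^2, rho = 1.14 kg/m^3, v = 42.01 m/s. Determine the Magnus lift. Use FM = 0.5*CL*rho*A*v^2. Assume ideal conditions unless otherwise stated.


FM = 0.5 * CL * rho * A * v^2
FM = 0.5 * 0.58 * 1.14 * 0.0163 * 42.01^2
v^2 = 1764.8401
FM = 0.5 * 0.58 * 1.14 * 0.0163 * 1764.8401 = 9.5103 N

9.5103 N


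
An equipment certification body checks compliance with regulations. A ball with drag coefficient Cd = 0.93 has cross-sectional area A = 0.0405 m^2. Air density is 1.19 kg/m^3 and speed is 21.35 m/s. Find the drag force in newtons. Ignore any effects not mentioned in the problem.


Fd = 0.5 * Cd * rho * A * v^2
Fd = 0.5 * 0.93 * 1.19 * 0.0405 * 21.35^2
v^2 = 455.8225
Fd = 0.5 * 0.93 * 1.19 * 0.0405 * 455.8225 = 10.2153 N

10.2153 N


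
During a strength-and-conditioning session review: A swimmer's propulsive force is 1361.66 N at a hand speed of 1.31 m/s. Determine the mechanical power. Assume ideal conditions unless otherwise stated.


P = F * v
P = 1361.66 * 1.31
P = 1783.7746 W

1783.7746 W


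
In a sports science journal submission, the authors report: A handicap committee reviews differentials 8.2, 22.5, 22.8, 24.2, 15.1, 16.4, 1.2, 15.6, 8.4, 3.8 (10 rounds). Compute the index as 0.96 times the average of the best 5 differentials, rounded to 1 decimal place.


All differentials: 8.2, 22.5, 22.8, 24.2, 15.1, 16.4, 1.2, 15.6, 8.4, 3.8
Sorted: 1.2, 3.8, 8.2, 8.4, 15.1, 15.6, 16.4, 22.5, 22.8, 24.2
Best 5: 1.2, 3.8, 8.2, 8.4, 15.1
Average of best = 36.7 / 5 = 7.34
Raw index = 7.34 * 0.96 = 7.0464
Handicap index = round(7.0464, 1) = 7.0

7.0


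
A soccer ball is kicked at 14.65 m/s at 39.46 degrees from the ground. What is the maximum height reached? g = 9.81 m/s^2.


H = (v*sin(theta))^2 / (2*g)
vy = v*sin(theta) = 14.65 * sin(39.46 deg) = 9.3107 m/s
H = vy^2 / (2*g) = 86.6882 / (2*9.81)
H = 86.6882 / 19.62 = 4.4184 m

4.4184 m


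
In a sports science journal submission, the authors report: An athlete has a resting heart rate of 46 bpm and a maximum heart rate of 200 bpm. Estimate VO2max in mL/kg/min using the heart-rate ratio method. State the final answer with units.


VO2max = 15.3 * HRmax / HRrest
VO2max = 15.3 * 200 / 46
VO2max = 3060 / 46 = 66.5217 mL/kg/min

66.5217 mL/kg/min


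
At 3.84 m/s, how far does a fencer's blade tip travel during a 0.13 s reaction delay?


d = v * t
d = 3.84 * 0.13
d = 0.4992 m

0.4992 m


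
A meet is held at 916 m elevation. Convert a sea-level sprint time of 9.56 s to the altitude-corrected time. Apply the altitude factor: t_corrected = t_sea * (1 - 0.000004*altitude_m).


Correction factor = 1 - 0.000004 * 916 = 0.996336
t_corrected = t_sea * factor = 9.56 * 0.996336
t_corrected = 9.525 s

9.525 s


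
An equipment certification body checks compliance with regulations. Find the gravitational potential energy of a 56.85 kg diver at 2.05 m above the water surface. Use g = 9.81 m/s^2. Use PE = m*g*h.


PE = m * g * h
PE = 56.85 * 9.81 * 2.05
PE = 557.6985 * 2.05 = 1143.2819 J

1143.2819 J
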